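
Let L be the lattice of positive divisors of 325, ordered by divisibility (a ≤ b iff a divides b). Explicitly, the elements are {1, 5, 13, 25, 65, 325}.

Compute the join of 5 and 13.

65

Common upper bounds of {5, 13}: 325, 65.
The least among these is 65.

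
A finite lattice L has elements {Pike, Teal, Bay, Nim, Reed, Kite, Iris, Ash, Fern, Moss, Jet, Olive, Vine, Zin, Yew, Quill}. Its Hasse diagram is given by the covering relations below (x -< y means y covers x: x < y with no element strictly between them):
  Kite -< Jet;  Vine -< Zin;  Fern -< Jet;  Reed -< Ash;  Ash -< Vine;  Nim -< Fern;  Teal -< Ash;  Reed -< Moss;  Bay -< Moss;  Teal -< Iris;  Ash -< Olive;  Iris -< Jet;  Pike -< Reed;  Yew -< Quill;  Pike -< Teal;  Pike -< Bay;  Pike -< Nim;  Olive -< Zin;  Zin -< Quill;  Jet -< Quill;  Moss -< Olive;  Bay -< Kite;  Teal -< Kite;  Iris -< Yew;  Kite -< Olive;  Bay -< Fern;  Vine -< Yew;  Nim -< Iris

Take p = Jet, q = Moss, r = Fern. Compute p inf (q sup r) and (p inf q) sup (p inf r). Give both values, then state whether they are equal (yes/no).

q sup r = Quill, so p inf (q sup r) = Jet inf Quill = Jet.
p inf q = Bay and p inf r = Fern, so (p inf q) sup (p inf r) = Bay sup Fern = Fern.
Equal: no.

Jet; Fern; no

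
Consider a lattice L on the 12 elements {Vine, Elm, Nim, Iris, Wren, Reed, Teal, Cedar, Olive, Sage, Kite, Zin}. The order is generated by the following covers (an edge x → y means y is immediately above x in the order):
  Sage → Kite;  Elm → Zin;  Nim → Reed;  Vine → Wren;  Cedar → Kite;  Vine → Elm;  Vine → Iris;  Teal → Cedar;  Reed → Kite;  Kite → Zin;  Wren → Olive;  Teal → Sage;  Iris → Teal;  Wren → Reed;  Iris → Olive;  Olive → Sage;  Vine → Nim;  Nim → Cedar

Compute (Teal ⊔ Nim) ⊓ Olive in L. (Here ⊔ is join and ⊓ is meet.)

Iris

Teal ∨ Nim = Cedar
Cedar ∧ Olive = Iris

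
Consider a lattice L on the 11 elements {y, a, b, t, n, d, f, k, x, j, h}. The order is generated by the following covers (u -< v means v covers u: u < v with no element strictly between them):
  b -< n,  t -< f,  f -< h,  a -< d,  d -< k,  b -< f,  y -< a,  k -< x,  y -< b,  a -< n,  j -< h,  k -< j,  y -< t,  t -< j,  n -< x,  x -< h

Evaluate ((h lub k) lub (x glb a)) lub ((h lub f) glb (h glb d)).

h

h ∨ k = h
x ∧ a = a
h ∨ a = h
h ∨ f = h
h ∧ d = d
h ∧ d = d
h ∨ d = h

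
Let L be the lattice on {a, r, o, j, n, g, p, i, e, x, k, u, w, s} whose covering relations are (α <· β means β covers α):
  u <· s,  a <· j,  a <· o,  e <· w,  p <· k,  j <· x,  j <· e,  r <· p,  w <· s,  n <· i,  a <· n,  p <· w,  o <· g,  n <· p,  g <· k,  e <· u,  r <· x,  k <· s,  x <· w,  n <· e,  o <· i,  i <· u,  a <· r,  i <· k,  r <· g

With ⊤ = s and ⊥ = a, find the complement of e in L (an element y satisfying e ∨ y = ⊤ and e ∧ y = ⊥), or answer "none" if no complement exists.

Need y with e ∨ y = s and e ∧ y = a.
Checking each element gives: g.

g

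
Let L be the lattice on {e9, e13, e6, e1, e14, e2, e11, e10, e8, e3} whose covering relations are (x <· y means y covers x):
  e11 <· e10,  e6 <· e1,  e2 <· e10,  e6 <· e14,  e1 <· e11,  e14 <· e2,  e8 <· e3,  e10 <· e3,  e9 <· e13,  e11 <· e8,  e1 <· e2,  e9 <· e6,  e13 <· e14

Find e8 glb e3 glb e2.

e1

Common lower bounds of {e8, e3, e2}: e1, e6, e9.
The greatest among these is e1.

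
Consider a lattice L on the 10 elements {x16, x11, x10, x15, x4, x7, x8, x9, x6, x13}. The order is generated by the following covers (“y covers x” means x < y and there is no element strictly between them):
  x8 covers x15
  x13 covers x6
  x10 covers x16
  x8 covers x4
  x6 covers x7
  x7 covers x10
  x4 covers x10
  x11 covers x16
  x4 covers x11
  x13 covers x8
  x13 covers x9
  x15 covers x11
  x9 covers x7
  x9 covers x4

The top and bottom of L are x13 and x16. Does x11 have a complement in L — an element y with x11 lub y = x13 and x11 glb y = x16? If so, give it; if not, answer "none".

x6

Need y with x11 ∨ y = x13 and x11 ∧ y = x16.
Checking each element gives: x6.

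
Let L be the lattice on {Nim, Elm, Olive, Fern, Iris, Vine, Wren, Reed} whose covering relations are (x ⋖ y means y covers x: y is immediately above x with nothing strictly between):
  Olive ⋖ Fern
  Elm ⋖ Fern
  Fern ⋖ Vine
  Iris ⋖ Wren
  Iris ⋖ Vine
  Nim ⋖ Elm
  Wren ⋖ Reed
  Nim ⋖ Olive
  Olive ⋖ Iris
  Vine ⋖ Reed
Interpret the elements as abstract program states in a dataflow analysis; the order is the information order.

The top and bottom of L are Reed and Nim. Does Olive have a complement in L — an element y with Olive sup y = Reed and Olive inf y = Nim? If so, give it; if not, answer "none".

For every candidate y, either Olive ∨ y ≠ Reed or Olive ∧ y ≠ Nim; no complement exists.

none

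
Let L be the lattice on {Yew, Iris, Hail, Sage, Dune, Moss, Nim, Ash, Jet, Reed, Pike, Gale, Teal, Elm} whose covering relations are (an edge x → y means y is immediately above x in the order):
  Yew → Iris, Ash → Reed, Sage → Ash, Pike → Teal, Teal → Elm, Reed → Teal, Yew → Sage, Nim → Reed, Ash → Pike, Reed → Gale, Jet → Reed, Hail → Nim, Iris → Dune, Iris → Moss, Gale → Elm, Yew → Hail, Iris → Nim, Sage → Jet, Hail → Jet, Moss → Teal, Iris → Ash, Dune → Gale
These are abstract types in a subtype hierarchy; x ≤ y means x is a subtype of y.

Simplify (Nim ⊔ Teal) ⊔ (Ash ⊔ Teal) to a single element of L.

Teal

Nim ∨ Teal = Teal
Ash ∨ Teal = Teal
Teal ∨ Teal = Teal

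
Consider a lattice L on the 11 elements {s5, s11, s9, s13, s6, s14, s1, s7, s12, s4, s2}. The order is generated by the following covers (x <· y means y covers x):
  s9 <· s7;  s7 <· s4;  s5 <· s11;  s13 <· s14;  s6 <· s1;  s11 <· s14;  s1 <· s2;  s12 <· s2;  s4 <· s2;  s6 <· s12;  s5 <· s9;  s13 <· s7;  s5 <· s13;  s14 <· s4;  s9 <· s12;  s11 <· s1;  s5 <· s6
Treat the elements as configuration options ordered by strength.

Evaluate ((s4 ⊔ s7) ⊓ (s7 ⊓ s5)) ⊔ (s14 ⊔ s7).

s4 ∨ s7 = s4
s7 ∧ s5 = s5
s4 ∧ s5 = s5
s14 ∨ s7 = s4
s5 ∨ s4 = s4

s4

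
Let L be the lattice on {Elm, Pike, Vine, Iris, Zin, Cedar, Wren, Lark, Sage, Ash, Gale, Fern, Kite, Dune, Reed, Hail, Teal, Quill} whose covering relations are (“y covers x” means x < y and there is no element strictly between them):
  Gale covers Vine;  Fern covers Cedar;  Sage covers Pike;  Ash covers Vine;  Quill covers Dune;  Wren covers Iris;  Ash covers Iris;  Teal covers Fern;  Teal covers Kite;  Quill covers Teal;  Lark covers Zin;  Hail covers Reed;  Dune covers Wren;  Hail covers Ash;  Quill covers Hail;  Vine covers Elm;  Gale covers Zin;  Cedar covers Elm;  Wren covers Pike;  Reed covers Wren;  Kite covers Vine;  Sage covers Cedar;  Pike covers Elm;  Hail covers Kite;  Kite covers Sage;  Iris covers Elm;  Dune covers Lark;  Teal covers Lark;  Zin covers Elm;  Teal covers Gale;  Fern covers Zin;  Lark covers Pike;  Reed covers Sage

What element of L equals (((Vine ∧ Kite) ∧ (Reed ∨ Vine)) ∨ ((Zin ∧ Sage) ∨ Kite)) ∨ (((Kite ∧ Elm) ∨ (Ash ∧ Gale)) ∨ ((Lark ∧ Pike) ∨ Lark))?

Vine ∧ Kite = Vine
Reed ∨ Vine = Hail
Vine ∧ Hail = Vine
Zin ∧ Sage = Elm
Elm ∨ Kite = Kite
Vine ∨ Kite = Kite
Kite ∧ Elm = Elm
Ash ∧ Gale = Vine
Elm ∨ Vine = Vine
Lark ∧ Pike = Pike
Pike ∨ Lark = Lark
Vine ∨ Lark = Teal
Kite ∨ Teal = Teal

Teal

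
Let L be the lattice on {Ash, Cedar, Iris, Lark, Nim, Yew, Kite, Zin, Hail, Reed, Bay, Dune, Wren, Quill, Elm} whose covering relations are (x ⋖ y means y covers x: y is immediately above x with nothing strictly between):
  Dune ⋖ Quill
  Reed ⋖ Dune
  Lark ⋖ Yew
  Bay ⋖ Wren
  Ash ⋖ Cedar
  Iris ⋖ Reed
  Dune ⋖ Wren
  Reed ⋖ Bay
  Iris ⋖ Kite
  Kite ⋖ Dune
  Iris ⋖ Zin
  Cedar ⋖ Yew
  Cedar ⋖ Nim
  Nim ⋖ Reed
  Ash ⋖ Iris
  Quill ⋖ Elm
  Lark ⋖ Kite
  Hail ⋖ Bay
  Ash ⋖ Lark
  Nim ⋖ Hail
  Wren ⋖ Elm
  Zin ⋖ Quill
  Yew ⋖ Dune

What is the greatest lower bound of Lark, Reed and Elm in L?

Ash

Common lower bounds of {Lark, Reed, Elm}: Ash.
The greatest among these is Ash.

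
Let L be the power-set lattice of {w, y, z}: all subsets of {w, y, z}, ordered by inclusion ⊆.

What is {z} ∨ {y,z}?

Under ⊆, join is union: {z} ∪ {y,z} = {y,z}.

{y,z}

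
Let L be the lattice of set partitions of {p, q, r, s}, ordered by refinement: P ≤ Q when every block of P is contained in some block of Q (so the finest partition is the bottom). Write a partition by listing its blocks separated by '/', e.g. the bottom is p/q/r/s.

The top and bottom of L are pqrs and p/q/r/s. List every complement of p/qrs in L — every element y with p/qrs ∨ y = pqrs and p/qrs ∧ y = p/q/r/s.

pq/r/s, pr/q/s, ps/q/r

Need y with p/qrs ∨ y = pqrs and p/qrs ∧ y = p/q/r/s.
Checking each element gives: pq/r/s, pr/q/s, ps/q/r.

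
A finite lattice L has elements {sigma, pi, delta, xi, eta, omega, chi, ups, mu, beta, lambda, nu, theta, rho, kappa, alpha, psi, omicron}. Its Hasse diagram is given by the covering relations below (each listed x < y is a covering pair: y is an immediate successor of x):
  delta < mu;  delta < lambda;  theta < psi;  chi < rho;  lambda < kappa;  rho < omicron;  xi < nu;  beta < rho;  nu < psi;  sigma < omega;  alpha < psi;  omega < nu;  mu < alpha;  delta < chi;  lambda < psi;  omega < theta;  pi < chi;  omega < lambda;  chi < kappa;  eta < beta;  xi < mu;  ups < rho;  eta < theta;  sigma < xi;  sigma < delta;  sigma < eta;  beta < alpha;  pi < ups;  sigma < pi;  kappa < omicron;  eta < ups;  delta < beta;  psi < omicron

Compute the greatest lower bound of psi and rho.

Common lower bounds of {psi, rho}: beta, delta, eta, sigma.
The greatest among these is beta.

beta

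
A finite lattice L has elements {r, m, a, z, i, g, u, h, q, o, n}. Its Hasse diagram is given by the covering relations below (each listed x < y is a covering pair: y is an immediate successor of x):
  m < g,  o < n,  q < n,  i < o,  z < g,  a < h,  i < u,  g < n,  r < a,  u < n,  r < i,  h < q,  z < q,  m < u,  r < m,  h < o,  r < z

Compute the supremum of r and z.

z

Common upper bounds of {r, z}: g, n, q, z.
The least among these is z.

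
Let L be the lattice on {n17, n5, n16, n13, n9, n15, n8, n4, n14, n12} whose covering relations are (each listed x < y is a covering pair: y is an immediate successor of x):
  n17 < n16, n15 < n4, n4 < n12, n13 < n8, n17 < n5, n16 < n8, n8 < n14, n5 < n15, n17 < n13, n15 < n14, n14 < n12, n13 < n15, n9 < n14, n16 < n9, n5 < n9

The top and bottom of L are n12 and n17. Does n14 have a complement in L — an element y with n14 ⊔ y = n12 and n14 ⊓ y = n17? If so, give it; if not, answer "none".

none

For every candidate y, either n14 ∨ y ≠ n12 or n14 ∧ y ≠ n17; no complement exists.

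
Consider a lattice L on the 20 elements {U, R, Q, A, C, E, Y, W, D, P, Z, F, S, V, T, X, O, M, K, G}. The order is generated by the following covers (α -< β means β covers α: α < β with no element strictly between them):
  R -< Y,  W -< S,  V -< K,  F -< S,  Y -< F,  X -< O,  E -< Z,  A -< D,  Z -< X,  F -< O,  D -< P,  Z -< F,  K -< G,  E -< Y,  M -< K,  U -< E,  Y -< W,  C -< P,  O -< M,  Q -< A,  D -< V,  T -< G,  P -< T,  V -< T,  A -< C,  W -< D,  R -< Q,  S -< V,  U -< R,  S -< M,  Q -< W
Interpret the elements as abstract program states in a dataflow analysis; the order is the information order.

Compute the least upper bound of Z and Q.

S

Common upper bounds of {Z, Q}: G, K, M, S, T, V.
The least among these is S.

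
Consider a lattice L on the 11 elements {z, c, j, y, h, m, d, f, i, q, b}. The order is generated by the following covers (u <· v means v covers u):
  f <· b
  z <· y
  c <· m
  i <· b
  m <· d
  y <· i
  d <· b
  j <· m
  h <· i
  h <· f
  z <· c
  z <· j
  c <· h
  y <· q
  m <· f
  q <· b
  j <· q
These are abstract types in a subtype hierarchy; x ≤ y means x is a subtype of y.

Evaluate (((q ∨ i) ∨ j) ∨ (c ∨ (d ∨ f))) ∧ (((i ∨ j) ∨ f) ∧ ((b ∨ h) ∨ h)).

q ∨ i = b
b ∨ j = b
d ∨ f = b
c ∨ b = b
b ∨ b = b
i ∨ j = b
b ∨ f = b
b ∨ h = b
b ∨ h = b
b ∧ b = b
b ∧ b = b

b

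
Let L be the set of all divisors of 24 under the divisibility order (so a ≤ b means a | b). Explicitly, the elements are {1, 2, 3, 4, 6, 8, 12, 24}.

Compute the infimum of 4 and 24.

4

In the divisibility order, the meet is the greatest common divisor: gcd(4, 24) = 4.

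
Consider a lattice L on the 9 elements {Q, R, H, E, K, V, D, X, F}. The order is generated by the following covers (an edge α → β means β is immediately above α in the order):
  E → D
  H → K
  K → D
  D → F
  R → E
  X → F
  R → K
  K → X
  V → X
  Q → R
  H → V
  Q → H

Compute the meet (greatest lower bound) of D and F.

Common lower bounds of {D, F}: D, E, H, K, Q, R.
The greatest among these is D.

D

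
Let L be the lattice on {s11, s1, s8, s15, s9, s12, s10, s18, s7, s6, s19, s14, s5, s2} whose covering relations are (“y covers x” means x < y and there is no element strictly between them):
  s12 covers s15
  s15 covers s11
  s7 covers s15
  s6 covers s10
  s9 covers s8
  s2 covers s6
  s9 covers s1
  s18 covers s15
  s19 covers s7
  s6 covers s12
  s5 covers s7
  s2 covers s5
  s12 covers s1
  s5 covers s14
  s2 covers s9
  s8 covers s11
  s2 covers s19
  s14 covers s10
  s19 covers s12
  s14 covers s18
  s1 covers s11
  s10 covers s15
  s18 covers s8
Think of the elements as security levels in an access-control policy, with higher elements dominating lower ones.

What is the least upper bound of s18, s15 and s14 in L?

s14

Common upper bounds of {s18, s15, s14}: s14, s2, s5.
The least among these is s14.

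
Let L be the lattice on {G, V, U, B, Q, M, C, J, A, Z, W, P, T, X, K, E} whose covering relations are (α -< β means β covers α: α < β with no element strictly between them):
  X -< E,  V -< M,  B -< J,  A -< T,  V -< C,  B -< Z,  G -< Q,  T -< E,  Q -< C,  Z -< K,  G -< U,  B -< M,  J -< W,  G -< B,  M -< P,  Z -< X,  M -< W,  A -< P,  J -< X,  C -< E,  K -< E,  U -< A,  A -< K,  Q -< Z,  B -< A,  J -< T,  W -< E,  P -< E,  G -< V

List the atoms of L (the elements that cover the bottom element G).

The atoms are exactly the elements that cover G: B, Q, U, V.

B, Q, U, V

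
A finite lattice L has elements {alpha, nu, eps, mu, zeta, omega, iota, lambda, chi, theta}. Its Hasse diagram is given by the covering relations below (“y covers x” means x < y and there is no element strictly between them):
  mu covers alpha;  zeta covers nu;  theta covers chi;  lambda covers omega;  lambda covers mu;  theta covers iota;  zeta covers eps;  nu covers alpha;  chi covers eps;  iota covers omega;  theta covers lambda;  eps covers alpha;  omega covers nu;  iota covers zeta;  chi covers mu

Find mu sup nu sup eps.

Common upper bounds of {mu, nu, eps}: theta.
The least among these is theta.

theta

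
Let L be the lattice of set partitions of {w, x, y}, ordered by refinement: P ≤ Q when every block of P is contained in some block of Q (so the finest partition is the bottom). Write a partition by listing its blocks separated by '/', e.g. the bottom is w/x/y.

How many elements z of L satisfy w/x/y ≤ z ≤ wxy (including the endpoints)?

The interval [w/x/y, wxy] = {w/x/y, w/xy, wx/y, wxy, wy/x}, which has 5 elements.

5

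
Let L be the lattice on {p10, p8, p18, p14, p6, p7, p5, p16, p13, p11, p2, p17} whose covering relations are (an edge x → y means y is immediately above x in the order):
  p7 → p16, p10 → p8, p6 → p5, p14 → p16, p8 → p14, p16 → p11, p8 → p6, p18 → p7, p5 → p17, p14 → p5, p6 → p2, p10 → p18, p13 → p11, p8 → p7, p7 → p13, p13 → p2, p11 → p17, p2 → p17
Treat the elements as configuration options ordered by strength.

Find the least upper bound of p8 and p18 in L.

p7

Common upper bounds of {p8, p18}: p11, p13, p16, p17, p2, p7.
The least among these is p7.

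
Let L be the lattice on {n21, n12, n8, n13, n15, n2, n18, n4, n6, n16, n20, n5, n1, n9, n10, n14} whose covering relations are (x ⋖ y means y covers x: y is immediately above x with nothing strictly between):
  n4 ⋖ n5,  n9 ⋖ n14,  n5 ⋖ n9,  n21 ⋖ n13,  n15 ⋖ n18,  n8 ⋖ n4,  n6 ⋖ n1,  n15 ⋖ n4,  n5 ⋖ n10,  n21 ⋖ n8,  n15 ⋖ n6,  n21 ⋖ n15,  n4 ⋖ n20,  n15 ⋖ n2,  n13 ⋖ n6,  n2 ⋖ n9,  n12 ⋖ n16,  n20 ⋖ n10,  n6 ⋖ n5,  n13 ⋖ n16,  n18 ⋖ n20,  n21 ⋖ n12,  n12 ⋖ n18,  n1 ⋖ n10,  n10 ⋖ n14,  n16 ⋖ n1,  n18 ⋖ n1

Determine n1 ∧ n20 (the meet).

Common lower bounds of {n1, n20}: n12, n15, n18, n21.
The greatest among these is n18.

n18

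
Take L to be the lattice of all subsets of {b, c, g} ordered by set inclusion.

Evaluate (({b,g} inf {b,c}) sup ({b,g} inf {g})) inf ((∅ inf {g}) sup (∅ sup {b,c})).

{b,g} ∧ {b,c} = {b}
{b,g} ∧ {g} = {g}
{b} ∨ {g} = {b,g}
∅ ∧ {g} = ∅
∅ ∨ {b,c} = {b,c}
∅ ∨ {b,c} = {b,c}
{b,g} ∧ {b,c} = {b}

{b}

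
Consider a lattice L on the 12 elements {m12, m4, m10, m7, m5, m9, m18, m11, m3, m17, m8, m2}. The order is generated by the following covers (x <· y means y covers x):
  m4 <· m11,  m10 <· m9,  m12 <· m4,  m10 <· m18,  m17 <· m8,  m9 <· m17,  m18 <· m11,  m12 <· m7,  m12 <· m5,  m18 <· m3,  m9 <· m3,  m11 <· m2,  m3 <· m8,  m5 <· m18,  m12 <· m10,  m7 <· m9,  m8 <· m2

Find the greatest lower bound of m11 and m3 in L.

m18

Common lower bounds of {m11, m3}: m10, m12, m18, m5.
The greatest among these is m18.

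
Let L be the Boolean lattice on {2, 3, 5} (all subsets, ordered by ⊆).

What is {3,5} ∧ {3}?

Under ⊆, meet is intersection: {3,5} ∩ {3} = {3}.

{3}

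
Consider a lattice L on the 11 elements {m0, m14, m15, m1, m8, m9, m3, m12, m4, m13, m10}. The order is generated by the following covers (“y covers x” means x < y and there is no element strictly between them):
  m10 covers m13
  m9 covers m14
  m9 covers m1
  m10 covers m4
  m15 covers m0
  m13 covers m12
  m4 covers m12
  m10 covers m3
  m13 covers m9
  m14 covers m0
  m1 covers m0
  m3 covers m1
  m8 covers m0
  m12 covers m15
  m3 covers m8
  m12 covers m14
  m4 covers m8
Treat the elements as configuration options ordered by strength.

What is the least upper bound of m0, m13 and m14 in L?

Common upper bounds of {m0, m13, m14}: m10, m13.
The least among these is m13.

m13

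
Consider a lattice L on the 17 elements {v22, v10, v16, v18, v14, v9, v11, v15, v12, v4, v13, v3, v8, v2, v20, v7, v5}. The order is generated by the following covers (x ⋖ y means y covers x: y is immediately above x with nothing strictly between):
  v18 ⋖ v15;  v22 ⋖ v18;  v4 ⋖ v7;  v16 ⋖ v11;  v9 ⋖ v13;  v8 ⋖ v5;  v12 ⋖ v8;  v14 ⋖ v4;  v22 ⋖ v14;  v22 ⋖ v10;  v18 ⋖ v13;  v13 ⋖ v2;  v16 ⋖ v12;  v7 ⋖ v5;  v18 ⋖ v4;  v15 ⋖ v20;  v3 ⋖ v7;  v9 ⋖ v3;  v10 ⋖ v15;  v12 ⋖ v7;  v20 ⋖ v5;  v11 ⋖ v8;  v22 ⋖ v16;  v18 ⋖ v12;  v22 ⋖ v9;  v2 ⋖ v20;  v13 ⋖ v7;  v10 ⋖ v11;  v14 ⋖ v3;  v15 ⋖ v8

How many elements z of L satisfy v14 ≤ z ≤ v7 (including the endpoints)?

The interval [v14, v7] = {v14, v3, v4, v7}, which has 4 elements.

4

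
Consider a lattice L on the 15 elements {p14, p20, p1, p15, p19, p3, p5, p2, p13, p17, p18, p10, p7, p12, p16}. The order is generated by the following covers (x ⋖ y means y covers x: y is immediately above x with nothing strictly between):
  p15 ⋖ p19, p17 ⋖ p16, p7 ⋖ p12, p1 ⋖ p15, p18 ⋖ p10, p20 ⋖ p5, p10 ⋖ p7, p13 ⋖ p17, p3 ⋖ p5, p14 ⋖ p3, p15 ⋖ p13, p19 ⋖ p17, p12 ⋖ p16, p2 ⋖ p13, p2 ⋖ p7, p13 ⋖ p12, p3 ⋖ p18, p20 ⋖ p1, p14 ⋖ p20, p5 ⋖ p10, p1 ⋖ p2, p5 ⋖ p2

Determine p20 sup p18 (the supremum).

Common upper bounds of {p20, p18}: p10, p12, p16, p7.
The least among these is p10.

p10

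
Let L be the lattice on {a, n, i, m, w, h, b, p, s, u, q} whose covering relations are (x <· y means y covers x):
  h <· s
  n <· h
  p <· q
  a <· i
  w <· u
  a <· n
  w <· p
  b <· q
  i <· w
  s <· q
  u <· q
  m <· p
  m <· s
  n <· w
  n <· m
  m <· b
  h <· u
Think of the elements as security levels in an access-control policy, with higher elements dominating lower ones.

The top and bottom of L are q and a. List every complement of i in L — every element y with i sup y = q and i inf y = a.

Need y with i ∨ y = q and i ∧ y = a.
Checking each element gives: b, s.

b, s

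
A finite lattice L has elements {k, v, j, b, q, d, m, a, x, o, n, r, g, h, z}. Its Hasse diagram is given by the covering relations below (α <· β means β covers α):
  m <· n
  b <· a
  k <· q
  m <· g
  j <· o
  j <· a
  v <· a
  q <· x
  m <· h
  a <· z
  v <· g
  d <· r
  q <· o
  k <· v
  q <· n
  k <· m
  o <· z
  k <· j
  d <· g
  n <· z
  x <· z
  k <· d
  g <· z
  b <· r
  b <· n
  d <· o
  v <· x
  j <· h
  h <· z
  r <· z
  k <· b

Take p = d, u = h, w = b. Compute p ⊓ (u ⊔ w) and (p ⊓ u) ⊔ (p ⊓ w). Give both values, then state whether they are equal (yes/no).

d; k; no

u ⊔ w = z, so p ⊓ (u ⊔ w) = d ⊓ z = d.
p ⊓ u = k and p ⊓ w = k, so (p ⊓ u) ⊔ (p ⊓ w) = k ⊔ k = k.
Equal: no.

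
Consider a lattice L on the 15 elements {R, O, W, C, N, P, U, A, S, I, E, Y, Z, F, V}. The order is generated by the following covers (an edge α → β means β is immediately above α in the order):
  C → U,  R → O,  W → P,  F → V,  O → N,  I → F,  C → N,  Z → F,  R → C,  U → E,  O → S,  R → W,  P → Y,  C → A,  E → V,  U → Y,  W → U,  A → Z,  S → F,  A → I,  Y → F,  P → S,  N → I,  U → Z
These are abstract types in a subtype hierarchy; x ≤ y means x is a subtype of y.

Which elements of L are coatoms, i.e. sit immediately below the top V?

The coatoms are exactly the elements covered by V: E, F.

E, F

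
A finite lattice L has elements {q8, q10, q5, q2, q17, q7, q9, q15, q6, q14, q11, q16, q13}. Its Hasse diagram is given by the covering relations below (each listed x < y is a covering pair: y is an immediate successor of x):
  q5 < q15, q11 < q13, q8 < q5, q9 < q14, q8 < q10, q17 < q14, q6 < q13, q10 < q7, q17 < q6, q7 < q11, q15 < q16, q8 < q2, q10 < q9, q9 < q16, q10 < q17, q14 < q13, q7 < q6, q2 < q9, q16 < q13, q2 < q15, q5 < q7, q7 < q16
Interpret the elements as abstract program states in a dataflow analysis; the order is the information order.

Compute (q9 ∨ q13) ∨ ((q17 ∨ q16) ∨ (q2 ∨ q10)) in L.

q13

q9 ∨ q13 = q13
q17 ∨ q16 = q13
q2 ∨ q10 = q9
q13 ∨ q9 = q13
q13 ∨ q13 = q13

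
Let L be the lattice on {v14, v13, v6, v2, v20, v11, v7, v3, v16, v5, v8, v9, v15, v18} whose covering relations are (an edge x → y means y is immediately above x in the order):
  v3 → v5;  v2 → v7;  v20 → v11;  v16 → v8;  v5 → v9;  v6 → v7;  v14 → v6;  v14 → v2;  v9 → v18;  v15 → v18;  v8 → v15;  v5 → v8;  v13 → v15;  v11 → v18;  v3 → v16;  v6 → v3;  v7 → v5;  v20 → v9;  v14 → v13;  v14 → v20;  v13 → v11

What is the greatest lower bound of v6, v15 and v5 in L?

v6

Common lower bounds of {v6, v15, v5}: v14, v6.
The greatest among these is v6.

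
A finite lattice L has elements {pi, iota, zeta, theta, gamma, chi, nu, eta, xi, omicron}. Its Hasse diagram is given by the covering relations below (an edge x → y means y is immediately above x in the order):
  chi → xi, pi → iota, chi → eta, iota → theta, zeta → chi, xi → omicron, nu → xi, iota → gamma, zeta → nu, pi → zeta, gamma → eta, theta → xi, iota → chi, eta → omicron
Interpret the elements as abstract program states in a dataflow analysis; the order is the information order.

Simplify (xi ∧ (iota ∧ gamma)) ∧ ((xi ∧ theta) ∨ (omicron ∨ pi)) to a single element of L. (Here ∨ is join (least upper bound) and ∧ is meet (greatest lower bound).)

iota ∧ gamma = iota
xi ∧ iota = iota
xi ∧ theta = theta
omicron ∨ pi = omicron
theta ∨ omicron = omicron
iota ∧ omicron = iota

iota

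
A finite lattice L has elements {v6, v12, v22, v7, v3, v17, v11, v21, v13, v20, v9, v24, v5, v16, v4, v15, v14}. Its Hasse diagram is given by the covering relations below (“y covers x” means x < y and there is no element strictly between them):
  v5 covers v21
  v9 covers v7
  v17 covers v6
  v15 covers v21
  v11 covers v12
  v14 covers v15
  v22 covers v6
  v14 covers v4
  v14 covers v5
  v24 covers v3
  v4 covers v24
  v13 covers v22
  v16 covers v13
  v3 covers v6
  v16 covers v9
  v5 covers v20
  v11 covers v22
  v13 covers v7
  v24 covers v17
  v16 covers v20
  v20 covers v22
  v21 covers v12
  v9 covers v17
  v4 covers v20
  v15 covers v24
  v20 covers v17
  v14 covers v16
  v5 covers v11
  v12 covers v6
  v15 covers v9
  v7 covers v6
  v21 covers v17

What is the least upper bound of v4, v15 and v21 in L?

v14

Common upper bounds of {v4, v15, v21}: v14.
The least among these is v14.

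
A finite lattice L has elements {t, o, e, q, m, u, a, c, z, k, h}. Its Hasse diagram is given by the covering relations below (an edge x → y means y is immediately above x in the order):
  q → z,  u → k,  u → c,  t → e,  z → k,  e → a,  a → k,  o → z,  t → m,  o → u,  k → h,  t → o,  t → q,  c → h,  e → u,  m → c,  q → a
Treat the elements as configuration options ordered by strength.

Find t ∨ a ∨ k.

Common upper bounds of {t, a, k}: h, k.
The least among these is k.

k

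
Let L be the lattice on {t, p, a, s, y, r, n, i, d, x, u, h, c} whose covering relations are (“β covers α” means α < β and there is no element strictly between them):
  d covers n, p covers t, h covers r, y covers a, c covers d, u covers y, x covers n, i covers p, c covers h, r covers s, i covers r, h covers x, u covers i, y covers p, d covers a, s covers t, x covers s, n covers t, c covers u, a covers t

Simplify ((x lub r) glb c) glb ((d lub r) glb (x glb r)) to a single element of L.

x ∨ r = h
h ∧ c = h
d ∨ r = c
x ∧ r = s
c ∧ s = s
h ∧ s = s

s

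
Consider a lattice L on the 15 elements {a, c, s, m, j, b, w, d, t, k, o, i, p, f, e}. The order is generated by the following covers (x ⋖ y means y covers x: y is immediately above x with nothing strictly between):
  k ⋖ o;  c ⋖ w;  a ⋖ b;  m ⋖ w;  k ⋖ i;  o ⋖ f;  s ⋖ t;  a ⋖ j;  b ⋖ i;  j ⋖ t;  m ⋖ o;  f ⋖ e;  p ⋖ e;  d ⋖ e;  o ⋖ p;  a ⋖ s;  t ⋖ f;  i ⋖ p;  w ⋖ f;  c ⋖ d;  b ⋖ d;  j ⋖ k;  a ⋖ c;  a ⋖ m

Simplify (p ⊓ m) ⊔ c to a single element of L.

w

p ∧ m = m
m ∨ c = w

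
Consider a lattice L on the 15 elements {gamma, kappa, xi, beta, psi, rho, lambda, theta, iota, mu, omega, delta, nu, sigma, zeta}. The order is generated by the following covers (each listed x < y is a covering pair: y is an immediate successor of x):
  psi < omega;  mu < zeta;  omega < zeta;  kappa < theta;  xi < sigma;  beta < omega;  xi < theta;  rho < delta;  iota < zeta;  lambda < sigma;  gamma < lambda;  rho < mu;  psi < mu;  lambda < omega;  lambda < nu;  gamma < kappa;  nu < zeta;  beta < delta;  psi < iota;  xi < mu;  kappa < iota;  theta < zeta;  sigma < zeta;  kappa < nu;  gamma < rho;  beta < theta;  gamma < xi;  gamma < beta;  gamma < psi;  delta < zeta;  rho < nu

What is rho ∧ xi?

gamma

Common lower bounds of {rho, xi}: gamma.
The greatest among these is gamma.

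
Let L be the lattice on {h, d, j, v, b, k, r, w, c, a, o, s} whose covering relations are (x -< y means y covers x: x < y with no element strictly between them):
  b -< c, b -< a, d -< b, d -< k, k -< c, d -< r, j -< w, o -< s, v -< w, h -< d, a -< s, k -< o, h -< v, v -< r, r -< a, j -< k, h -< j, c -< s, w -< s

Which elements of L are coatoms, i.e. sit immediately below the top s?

a, c, o, w

The coatoms are exactly the elements covered by s: a, c, o, w.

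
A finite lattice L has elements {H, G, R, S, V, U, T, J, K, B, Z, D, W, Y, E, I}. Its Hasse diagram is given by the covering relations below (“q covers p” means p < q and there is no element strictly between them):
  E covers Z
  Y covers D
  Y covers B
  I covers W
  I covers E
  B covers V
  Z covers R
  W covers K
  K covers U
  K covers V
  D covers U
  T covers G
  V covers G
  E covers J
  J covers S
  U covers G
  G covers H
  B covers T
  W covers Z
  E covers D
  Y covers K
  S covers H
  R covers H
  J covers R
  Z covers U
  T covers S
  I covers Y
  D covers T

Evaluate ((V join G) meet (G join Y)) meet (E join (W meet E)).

G

V ∨ G = V
G ∨ Y = Y
V ∧ Y = V
W ∧ E = Z
E ∨ Z = E
V ∧ E = G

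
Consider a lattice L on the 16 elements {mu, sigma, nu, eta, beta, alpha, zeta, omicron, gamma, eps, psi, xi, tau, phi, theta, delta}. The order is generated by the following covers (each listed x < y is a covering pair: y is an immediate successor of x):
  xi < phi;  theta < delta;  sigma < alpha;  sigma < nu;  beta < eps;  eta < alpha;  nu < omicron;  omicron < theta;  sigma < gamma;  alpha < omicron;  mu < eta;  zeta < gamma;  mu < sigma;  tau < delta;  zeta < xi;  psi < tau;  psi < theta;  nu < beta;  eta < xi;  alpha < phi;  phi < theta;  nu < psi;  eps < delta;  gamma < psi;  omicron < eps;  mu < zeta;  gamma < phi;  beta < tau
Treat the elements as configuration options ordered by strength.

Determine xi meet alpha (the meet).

eta

Common lower bounds of {xi, alpha}: eta, mu.
The greatest among these is eta.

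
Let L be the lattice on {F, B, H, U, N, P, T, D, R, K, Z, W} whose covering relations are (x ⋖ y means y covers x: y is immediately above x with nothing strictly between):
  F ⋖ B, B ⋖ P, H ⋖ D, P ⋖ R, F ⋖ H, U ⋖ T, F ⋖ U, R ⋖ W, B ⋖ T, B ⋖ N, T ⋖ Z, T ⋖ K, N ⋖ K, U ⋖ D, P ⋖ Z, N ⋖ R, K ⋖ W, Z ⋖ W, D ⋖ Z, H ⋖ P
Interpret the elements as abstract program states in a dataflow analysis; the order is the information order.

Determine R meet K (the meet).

N

Common lower bounds of {R, K}: B, F, N.
The greatest among these is N.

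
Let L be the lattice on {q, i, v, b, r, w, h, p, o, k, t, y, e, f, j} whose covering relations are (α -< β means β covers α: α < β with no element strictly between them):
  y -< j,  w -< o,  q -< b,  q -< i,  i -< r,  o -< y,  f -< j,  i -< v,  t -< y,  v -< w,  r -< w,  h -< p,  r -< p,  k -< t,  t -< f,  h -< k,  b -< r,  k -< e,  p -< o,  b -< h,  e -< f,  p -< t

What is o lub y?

Common upper bounds of {o, y}: j, y.
The least among these is y.

y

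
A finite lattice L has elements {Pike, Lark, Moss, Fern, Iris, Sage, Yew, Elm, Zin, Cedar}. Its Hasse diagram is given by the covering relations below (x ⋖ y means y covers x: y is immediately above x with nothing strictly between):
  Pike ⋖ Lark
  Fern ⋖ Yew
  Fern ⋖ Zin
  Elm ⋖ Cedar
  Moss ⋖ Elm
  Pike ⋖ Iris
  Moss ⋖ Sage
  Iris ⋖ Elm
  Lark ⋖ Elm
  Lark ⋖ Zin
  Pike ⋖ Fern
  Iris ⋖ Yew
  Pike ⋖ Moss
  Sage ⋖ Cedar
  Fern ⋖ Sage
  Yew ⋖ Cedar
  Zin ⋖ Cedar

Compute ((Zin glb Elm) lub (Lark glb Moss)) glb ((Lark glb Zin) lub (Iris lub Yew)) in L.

Lark

Zin ∧ Elm = Lark
Lark ∧ Moss = Pike
Lark ∨ Pike = Lark
Lark ∧ Zin = Lark
Iris ∨ Yew = Yew
Lark ∨ Yew = Cedar
Lark ∧ Cedar = Lark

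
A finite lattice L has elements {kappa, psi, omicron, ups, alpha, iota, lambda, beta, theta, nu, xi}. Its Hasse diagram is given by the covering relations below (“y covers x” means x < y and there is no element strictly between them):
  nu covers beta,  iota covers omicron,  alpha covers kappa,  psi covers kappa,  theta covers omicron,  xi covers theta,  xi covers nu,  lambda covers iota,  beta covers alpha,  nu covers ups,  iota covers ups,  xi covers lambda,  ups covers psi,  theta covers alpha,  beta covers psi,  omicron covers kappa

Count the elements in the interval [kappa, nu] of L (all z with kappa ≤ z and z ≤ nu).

The interval [kappa, nu] = {alpha, beta, kappa, nu, psi, ups}, which has 6 elements.

6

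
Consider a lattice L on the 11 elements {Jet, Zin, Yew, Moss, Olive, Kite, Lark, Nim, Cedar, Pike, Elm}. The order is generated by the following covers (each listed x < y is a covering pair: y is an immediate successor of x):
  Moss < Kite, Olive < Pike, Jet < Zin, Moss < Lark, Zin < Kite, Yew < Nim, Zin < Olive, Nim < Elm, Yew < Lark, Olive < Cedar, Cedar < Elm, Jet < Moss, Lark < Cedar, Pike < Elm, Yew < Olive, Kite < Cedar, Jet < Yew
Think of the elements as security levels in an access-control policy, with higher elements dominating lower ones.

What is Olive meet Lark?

Common lower bounds of {Olive, Lark}: Jet, Yew.
The greatest among these is Yew.

Yew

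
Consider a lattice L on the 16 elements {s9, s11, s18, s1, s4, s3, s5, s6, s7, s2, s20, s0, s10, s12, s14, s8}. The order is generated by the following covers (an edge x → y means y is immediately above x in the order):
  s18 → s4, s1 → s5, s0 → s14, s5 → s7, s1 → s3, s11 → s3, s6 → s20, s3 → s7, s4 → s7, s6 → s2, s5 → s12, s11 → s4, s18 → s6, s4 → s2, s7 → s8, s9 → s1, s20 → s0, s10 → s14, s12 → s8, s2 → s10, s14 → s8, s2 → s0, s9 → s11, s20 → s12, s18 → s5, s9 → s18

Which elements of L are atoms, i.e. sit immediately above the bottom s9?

s1, s11, s18

The atoms are exactly the elements that cover s9: s1, s11, s18.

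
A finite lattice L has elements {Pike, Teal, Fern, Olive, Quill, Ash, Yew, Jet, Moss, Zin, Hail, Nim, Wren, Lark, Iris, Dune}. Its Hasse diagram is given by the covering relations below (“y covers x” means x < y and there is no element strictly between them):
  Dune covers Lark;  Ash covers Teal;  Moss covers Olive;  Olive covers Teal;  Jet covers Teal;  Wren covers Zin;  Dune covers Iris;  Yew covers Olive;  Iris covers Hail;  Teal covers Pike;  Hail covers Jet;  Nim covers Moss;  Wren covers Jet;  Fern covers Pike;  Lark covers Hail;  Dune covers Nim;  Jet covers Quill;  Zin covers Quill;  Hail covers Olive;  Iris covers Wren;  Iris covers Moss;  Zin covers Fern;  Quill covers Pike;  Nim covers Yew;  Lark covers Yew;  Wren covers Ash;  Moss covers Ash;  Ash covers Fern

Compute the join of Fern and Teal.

Common upper bounds of {Fern, Teal}: Ash, Dune, Iris, Moss, Nim, Wren.
The least among these is Ash.

Ash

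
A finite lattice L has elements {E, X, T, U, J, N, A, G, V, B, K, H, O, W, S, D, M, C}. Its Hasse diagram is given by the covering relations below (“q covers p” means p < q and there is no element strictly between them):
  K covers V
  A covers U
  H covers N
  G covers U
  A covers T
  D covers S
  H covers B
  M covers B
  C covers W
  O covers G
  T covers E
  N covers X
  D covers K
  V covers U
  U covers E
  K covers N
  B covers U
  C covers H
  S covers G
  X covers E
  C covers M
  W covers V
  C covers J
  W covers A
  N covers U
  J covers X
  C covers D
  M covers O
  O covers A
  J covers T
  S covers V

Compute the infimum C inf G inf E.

E

Common lower bounds of {C, G, E}: E.
The greatest among these is E.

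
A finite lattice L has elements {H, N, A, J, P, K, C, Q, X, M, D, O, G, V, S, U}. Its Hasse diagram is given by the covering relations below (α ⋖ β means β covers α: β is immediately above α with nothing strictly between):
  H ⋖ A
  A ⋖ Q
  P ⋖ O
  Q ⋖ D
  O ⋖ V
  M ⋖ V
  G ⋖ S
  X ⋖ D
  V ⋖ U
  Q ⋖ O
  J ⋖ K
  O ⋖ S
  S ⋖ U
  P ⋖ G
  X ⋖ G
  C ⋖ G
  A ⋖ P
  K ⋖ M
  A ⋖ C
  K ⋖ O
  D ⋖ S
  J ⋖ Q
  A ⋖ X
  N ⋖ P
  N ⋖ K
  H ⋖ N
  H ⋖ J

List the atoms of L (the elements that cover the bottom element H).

A, J, N

The atoms are exactly the elements that cover H: A, J, N.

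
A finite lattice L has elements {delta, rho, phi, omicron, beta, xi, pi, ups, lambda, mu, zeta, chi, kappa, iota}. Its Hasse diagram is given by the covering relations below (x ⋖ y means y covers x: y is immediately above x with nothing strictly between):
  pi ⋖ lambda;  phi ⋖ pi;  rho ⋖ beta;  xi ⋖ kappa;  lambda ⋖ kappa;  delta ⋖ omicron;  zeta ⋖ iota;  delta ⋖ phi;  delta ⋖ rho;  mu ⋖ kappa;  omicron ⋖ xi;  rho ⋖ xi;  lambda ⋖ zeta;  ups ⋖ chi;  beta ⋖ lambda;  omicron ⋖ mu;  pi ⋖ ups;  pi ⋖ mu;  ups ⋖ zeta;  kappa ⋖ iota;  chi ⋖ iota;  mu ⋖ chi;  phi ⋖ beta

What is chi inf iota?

Common lower bounds of {chi, iota}: chi, delta, mu, omicron, phi, pi, ups.
The greatest among these is chi.

chi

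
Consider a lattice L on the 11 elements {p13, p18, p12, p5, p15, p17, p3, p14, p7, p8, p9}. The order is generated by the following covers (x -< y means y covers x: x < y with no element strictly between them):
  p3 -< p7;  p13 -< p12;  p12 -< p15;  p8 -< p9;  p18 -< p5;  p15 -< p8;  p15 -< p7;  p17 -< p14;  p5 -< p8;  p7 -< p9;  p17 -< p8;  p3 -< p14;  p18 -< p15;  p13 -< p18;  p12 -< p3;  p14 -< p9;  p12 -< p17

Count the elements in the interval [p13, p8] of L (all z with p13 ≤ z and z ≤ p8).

7

The interval [p13, p8] = {p12, p13, p15, p17, p18, p5, p8}, which has 7 elements.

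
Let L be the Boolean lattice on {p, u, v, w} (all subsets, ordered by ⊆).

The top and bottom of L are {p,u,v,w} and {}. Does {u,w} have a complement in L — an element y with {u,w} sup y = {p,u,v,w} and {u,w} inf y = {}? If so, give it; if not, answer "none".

{p,v}

Need y with {u,w} ∨ y = {p,u,v,w} and {u,w} ∧ y = {}.
Checking each element gives: {p,v}.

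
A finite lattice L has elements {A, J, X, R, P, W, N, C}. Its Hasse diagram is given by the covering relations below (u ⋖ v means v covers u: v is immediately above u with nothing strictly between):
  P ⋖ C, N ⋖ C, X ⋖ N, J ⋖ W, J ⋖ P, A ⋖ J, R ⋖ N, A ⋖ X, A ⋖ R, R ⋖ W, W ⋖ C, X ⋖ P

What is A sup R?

Common upper bounds of {A, R}: C, N, R, W.
The least among these is R.

R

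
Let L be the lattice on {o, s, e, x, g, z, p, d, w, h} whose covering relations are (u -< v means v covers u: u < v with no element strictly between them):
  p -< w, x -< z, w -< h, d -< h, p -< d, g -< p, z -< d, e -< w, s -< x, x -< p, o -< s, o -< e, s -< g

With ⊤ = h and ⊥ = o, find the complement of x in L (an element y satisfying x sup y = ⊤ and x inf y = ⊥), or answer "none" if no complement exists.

none

For every candidate y, either x ∨ y ≠ h or x ∧ y ≠ o; no complement exists.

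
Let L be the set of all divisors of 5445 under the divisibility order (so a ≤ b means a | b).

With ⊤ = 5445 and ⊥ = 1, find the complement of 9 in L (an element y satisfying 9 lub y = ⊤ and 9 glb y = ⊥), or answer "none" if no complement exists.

605

Need y with 9 ∨ y = 5445 and 9 ∧ y = 1.
Checking each element gives: 605.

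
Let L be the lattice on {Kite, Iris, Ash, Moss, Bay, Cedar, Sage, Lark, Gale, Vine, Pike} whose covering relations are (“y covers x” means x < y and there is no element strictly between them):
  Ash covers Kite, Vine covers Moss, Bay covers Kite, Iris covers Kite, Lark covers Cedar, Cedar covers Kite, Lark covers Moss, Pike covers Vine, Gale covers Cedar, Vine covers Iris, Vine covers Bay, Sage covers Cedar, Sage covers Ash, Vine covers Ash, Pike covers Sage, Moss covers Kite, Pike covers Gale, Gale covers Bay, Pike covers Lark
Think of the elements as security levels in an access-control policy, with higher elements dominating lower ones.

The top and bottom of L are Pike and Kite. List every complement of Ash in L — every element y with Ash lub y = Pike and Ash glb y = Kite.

Need y with Ash ∨ y = Pike and Ash ∧ y = Kite.
Checking each element gives: Gale, Lark.

Gale, Lark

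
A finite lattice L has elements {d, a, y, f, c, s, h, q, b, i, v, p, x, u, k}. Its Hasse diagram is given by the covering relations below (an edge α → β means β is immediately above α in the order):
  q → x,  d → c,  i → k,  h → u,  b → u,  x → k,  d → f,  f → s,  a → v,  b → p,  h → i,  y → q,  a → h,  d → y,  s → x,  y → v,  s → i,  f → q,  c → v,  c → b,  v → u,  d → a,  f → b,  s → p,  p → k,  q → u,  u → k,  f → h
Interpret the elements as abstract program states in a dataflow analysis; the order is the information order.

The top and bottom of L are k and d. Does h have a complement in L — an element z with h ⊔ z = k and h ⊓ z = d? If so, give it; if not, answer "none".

For every candidate z, either h ∨ z ≠ k or h ∧ z ≠ d; no complement exists.

none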